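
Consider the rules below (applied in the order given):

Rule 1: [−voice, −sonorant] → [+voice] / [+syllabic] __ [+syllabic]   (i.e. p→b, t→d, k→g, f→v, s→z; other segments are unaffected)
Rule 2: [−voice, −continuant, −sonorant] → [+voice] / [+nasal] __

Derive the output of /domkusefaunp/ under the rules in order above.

domguzevaunb

Rule 1 (intervocalic voicing): /s/ is a voiceless obstruent between vowels /u/ and /e/, so it voices to [z]. /f/ is a voiceless obstruent between vowels /e/ and /a/, so it voices to [v]. /domkusefaunp/ → domkuzevaunp.
Rule 2 (post-nasal voicing): /k/ is a voiceless stop immediately after the nasal /m/, so it voices to [g]. /p/ is a voiceless stop immediately after the nasal /n/, so it voices to [b]. /domkuzevaunp/ → domguzevaunb.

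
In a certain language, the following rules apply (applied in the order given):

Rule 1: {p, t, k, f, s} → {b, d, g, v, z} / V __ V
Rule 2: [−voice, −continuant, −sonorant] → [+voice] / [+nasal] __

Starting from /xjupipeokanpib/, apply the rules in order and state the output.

Rule 1 (intervocalic voicing): /p/ is a voiceless obstruent between vowels /u/ and /i/, so it voices to [b]. /p/ is a voiceless obstruent between vowels /i/ and /e/, so it voices to [b]. /k/ is a voiceless obstruent between vowels /o/ and /a/, so it voices to [g]. /xjupipeokanpib/ → xjubibeoganpib.
Rule 2 (post-nasal voicing): /p/ is a voiceless stop immediately after the nasal /n/, so it voices to [b]. /xjubibeoganpib/ → xjubibeoganbib.

xjubibeoganbib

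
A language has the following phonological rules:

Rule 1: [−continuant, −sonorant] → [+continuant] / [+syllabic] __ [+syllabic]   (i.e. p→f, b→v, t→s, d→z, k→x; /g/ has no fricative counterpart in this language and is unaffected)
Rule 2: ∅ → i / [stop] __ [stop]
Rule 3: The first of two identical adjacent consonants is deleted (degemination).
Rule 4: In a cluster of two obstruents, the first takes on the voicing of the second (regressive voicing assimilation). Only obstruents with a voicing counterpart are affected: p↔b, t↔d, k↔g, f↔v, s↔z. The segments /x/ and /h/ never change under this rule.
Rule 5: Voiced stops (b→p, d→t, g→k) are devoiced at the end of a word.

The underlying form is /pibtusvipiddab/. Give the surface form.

Rule 1 (intervocalic spirantization): /p/ is a stop between vowels /i/ and /i/, so it spirantizes to the fricative [f]. /pibtusvipiddab/ → pibtusvifiddab.
Rule 2 (stop-cluster i-epenthesis): /b/ and /t/ form a stop–stop cluster, so [i] is inserted between them. /d/ and /d/ form a stop–stop cluster, so [i] is inserted between them. /pibtusvifiddab/ → pibitusvifididab.
Rule 3 (degemination): no segment meets the environment; /pibitusvifididab/ is unchanged.
Rule 4 (regressive voicing assimilation): /s/ precedes the voiced obstruent /v/, so it voices to [z] by assimilation. /pibitusvifididab/ → pibituzvifididab.
Rule 5 (final devoicing): /b/ is a voiced stop in word-final position, so it devoices to [p]. /pibituzvifididab/ → pibituzvifididap.

pibituzvifididap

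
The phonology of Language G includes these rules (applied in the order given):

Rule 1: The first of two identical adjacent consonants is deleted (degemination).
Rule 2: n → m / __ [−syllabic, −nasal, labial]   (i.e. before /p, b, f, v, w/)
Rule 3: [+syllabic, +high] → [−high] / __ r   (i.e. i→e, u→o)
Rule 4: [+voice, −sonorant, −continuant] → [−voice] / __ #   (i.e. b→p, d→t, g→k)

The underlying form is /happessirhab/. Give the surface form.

Rule 1 (degemination): /pp/ is a geminate; the first /p/ deletes. /ss/ is a geminate; the first /s/ deletes. /happessirhab/ → hapesirhab.
Rule 2 (nasal place assimilation): no segment meets the environment; /hapesirhab/ is unchanged.
Rule 3 (pre-rhotic lowering): /i/ is a high vowel immediately before /r/, so it lowers to [e]. /hapesirhab/ → hapeserhab.
Rule 4 (final devoicing): /b/ is a voiced stop in word-final position, so it devoices to [p]. /hapeserhab/ → hapeserhap.

hapeserhap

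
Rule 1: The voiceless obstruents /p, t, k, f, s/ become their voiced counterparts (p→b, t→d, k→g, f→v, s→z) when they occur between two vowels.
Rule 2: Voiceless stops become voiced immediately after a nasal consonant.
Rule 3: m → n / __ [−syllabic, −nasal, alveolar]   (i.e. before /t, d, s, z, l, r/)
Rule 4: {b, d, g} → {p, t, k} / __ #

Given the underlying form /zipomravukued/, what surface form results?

zibonravuguet

Rule 1 (intervocalic voicing): /p/ is a voiceless obstruent between vowels /i/ and /o/, so it voices to [b]. /k/ is a voiceless obstruent between vowels /u/ and /u/, so it voices to [g]. /zipomravukued/ → zibomravugued.
Rule 2 (post-nasal voicing): no segment meets the environment; /zibomravugued/ is unchanged.
Rule 3 (nasal place assimilation): /m/ precedes the alveolar consonant /r/, so it assimilates in place to [n]. /zibomravugued/ → zibonravugued.
Rule 4 (final devoicing): /d/ is a voiced stop in word-final position, so it devoices to [t]. /zibonravugued/ → zibonravuguet.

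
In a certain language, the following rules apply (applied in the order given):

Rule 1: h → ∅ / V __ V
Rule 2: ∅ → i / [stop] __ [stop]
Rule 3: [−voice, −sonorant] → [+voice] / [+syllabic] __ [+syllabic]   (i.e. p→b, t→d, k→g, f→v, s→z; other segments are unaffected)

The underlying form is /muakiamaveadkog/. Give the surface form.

muagiamaveadigog

Rule 1 (intervocalic h-deletion): no segment meets the environment; /muakiamaveadkog/ is unchanged.
Rule 2 (stop-cluster i-epenthesis): /d/ and /k/ form a stop–stop cluster, so [i] is inserted between them. /muakiamaveadkog/ → muakiamaveadikog.
Rule 3 (intervocalic voicing): /k/ is a voiceless obstruent between vowels /a/ and /i/, so it voices to [g]. /k/ is a voiceless obstruent between vowels /i/ and /o/, so it voices to [g]. /muakiamaveadikog/ → muagiamaveadigog.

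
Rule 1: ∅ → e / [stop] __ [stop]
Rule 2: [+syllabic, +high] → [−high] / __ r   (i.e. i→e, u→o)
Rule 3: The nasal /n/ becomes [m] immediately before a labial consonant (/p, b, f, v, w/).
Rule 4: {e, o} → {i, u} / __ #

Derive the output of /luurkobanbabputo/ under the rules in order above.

Rule 1 (stop-cluster e-epenthesis): /b/ and /p/ form a stop–stop cluster, so [e] is inserted between them. /luurkobanbabputo/ → luurkobanbabeputo.
Rule 2 (pre-rhotic lowering): /u/ is a high vowel immediately before /r/, so it lowers to [o]. /luurkobanbabeputo/ → luorkobanbabeputo.
Rule 3 (nasal place assimilation): /n/ precedes the labial consonant /b/, so it assimilates in place to [m]. /luorkobanbabeputo/ → luorkobambabeputo.
Rule 4 (final vowel raising): /o/ is a mid vowel in word-final position, so it raises to [u]. /luorkobambabeputo/ → luorkobambabeputu.

luorkobambabeputu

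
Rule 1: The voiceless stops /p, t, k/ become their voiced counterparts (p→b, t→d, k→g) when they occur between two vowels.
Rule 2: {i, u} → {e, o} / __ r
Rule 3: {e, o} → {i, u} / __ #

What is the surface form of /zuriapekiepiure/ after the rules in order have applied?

Rule 1 (intervocalic voicing): /p/ is a voiceless stop between vowels /a/ and /e/, so it voices to [b]. /k/ is a voiceless stop between vowels /e/ and /i/, so it voices to [g]. /p/ is a voiceless stop between vowels /e/ and /i/, so it voices to [b]. /zuriapekiepiure/ → zuriabegiebiure.
Rule 2 (pre-rhotic lowering): /u/ is a high vowel immediately before /r/, so it lowers to [o]. /u/ is a high vowel immediately before /r/, so it lowers to [o]. /zuriabegiebiure/ → zoriabegiebiore.
Rule 3 (final vowel raising): /e/ is a mid vowel in word-final position, so it raises to [i]. /zoriabegiebiore/ → zoriabegiebiori.

zoriabegiebiori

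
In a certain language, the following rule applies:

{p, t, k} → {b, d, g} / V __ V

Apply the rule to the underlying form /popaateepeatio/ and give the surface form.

Scanning /popaateepeatio/: /p/ at position 1 is not in the conditioning environment; /p/ is a voiceless stop between vowels /o/ and /a/, so it voices to [b]; /t/ is a voiceless stop between vowels /a/ and /e/, so it voices to [d]; /p/ is a voiceless stop between vowels /e/ and /e/, so it voices to [b]; /t/ is a voiceless stop between vowels /a/ and /i/, so it voices to [d].
Result: [pobaadeebeadio].

pobaadeebeadio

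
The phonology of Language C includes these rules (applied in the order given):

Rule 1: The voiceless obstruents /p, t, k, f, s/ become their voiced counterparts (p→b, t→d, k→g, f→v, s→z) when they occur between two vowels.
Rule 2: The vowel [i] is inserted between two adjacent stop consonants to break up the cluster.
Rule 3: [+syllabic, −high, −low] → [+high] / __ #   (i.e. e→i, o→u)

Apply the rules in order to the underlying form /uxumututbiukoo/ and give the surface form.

uxumudutibiugou

Rule 1 (intervocalic voicing): /t/ is a voiceless obstruent between vowels /u/ and /u/, so it voices to [d]. /k/ is a voiceless obstruent between vowels /u/ and /o/, so it voices to [g]. /uxumututbiukoo/ → uxumudutbiugoo.
Rule 2 (stop-cluster i-epenthesis): /t/ and /b/ form a stop–stop cluster, so [i] is inserted between them. /uxumudutbiugoo/ → uxumudutibiugoo.
Rule 3 (final vowel raising): /o/ is a mid vowel in word-final position, so it raises to [u]. /uxumudutibiugoo/ → uxumudutibiugou.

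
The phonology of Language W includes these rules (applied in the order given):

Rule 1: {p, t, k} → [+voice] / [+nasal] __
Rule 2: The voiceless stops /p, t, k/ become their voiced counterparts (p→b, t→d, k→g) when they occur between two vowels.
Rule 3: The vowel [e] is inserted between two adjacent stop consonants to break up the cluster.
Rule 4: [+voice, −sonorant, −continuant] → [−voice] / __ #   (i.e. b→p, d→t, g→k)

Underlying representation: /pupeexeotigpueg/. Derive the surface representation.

Rule 1 (post-nasal voicing): no segment meets the environment; /pupeexeotigpueg/ is unchanged.
Rule 2 (intervocalic voicing): /p/ is a voiceless stop between vowels /u/ and /e/, so it voices to [b]. /t/ is a voiceless stop between vowels /o/ and /i/, so it voices to [d]. /pupeexeotigpueg/ → pubeexeodigpueg.
Rule 3 (stop-cluster e-epenthesis): /g/ and /p/ form a stop–stop cluster, so [e] is inserted between them. /pubeexeodigpueg/ → pubeexeodigepueg.
Rule 4 (final devoicing): /g/ is a voiced stop in word-final position, so it devoices to [k]. /pubeexeodigepueg/ → pubeexeodigepuek.

pubeexeodigepuek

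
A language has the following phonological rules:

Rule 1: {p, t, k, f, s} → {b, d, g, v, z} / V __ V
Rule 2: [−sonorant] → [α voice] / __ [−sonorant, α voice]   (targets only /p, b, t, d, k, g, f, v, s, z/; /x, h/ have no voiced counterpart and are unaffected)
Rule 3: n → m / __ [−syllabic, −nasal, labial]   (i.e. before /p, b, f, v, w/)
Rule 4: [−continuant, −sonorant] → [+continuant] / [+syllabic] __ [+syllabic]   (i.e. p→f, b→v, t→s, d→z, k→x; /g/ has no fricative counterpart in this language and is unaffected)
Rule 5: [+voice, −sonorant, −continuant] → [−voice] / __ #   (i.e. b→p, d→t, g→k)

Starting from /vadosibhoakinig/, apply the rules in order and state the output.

vazoziphoaginik

Rule 1 (intervocalic voicing): /s/ is a voiceless obstruent between vowels /o/ and /i/, so it voices to [z]. /k/ is a voiceless obstruent between vowels /a/ and /i/, so it voices to [g]. /vadosibhoakinig/ → vadozibhoaginig.
Rule 2 (regressive voicing assimilation): /b/ precedes the voiceless obstruent /h/, so it devoices to [p] by assimilation. /vadozibhoaginig/ → vadoziphoaginig.
Rule 3 (nasal place assimilation): no segment meets the environment; /vadoziphoaginig/ is unchanged.
Rule 4 (intervocalic spirantization): /d/ is a stop between vowels /a/ and /o/, so it spirantizes to the fricative [z]. /vadoziphoaginig/ → vazoziphoaginig.
Rule 5 (final devoicing): /g/ is a voiced stop in word-final position, so it devoices to [k]. /vazoziphoaginig/ → vazoziphoaginik.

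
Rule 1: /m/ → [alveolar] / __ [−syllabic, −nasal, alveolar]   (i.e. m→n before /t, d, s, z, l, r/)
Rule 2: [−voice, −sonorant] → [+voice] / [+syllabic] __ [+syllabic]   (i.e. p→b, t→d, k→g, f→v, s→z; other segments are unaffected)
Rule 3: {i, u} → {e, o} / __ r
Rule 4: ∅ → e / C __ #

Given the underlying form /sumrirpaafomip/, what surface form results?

Rule 1 (nasal place assimilation): /m/ precedes the alveolar consonant /r/, so it assimilates in place to [n]. /sumrirpaafomip/ → sunrirpaafomip.
Rule 2 (intervocalic voicing): /f/ is a voiceless obstruent between vowels /a/ and /o/, so it voices to [v]. /sunrirpaafomip/ → sunrirpaavomip.
Rule 3 (pre-rhotic lowering): /i/ is a high vowel immediately before /r/, so it lowers to [e]. /sunrirpaavomip/ → sunrerpaavomip.
Rule 4 (final e-epenthesis): the form ends in the consonant /p/, so [e] is inserted word-finally. /sunrerpaavomip/ → sunrerpaavomipe.

sunrerpaavomipe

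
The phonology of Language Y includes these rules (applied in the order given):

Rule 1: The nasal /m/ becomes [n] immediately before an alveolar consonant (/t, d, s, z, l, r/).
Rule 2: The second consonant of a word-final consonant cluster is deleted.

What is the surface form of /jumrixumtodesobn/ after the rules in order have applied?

junrixuntodesob

Rule 1 (nasal place assimilation): /m/ precedes the alveolar consonant /r/, so it assimilates in place to [n]. /m/ precedes the alveolar consonant /t/, so it assimilates in place to [n]. /jumrixumtodesobn/ → junrixuntodesobn.
Rule 2 (final cluster simplification): /n/ is the second consonant of a word-final cluster /bn/, so it deletes. /junrixuntodesobn/ → junrixuntodesob.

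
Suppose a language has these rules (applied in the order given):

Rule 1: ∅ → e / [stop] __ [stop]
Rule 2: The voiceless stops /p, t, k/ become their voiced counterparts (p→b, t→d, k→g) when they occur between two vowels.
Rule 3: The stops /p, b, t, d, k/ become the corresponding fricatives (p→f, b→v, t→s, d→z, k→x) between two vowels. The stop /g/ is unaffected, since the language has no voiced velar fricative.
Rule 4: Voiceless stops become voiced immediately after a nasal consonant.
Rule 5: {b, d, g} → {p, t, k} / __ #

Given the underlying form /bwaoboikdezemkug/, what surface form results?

Rule 1 (stop-cluster e-epenthesis): /k/ and /d/ form a stop–stop cluster, so [e] is inserted between them. /bwaoboikdezemkug/ → bwaoboikedezemkug.
Rule 2 (intervocalic voicing): /k/ is a voiceless stop between vowels /i/ and /e/, so it voices to [g]. /bwaoboikedezemkug/ → bwaoboigedezemkug.
Rule 3 (intervocalic spirantization): /b/ is a stop between vowels /o/ and /o/, so it spirantizes to the fricative [v]. /d/ is a stop between vowels /e/ and /e/, so it spirantizes to the fricative [z]. /bwaoboigedezemkug/ → bwaovoigezezemkug.
Rule 4 (post-nasal voicing): /k/ is a voiceless stop immediately after the nasal /m/, so it voices to [g]. /bwaovoigezezemkug/ → bwaovoigezezemgug.
Rule 5 (final devoicing): /g/ is a voiced stop in word-final position, so it devoices to [k]. /bwaovoigezezemgug/ → bwaovoigezezemguk.

bwaovoigezezemguk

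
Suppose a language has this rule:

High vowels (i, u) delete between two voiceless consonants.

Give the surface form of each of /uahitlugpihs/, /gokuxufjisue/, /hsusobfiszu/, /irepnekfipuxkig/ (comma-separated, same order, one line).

uahtlugphs, gokxfjisue, hssobfszu, irepnekfpxkig

/uahitlugpihs/: /i/ is a high vowel flanked by voiceless consonants /h/ and /t/, so it deletes. /i/ is a high vowel flanked by voiceless consonants /p/ and /h/, so it deletes. → [uahtlugphs].
/gokuxufjisue/: /u/ is a high vowel flanked by voiceless consonants /k/ and /x/, so it deletes. /u/ is a high vowel flanked by voiceless consonants /x/ and /f/, so it deletes. → [gokxfjisue].
/hsusobfiszu/: /u/ is a high vowel flanked by voiceless consonants /s/ and /s/, so it deletes. /i/ is a high vowel flanked by voiceless consonants /f/ and /s/, so it deletes. → [hssobfszu].
/irepnekfipuxkig/: /i/ is a high vowel flanked by voiceless consonants /f/ and /p/, so it deletes. /u/ is a high vowel flanked by voiceless consonants /p/ and /x/, so it deletes. → [irepnekfpxkig].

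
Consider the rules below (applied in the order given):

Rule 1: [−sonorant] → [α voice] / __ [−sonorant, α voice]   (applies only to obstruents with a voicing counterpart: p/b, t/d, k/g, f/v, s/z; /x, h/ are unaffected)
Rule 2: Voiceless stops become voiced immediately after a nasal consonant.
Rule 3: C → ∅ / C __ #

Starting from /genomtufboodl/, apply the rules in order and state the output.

Rule 1 (regressive voicing assimilation): /f/ precedes the voiced obstruent /b/, so it voices to [v] by assimilation. /genomtufboodl/ → genomtuvboodl.
Rule 2 (post-nasal voicing): /t/ is a voiceless stop immediately after the nasal /m/, so it voices to [d]. /genomtuvboodl/ → genomduvboodl.
Rule 3 (final cluster simplification): /l/ is the second consonant of a word-final cluster /dl/, so it deletes. /genomduvboodl/ → genomduvbood.

genomduvbood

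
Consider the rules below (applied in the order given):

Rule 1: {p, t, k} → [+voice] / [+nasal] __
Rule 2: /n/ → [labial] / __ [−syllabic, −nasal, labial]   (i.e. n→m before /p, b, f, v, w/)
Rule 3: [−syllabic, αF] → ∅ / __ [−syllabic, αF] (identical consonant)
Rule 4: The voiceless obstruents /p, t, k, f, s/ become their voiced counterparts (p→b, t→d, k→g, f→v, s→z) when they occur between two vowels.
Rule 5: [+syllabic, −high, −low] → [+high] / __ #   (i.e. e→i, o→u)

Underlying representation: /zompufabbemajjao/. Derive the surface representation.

Rule 1 (post-nasal voicing): /p/ is a voiceless stop immediately after the nasal /m/, so it voices to [b]. /zompufabbemajjao/ → zombufabbemajjao.
Rule 2 (nasal place assimilation): no segment meets the environment; /zombufabbemajjao/ is unchanged.
Rule 3 (degemination): /bb/ is a geminate; the first /b/ deletes. /jj/ is a geminate; the first /j/ deletes. /zombufabbemajjao/ → zombufabemajao.
Rule 4 (intervocalic voicing): /f/ is a voiceless obstruent between vowels /u/ and /a/, so it voices to [v]. /zombufabemajao/ → zombuvabemajao.
Rule 5 (final vowel raising): /o/ is a mid vowel in word-final position, so it raises to [u]. /zombuvabemajao/ → zombuvabemajau.

zombuvabemajau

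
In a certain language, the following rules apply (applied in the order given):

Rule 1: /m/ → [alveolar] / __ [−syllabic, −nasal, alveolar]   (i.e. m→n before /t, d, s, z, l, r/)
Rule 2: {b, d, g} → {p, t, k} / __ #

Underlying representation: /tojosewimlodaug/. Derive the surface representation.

Rule 1 (nasal place assimilation): /m/ precedes the alveolar consonant /l/, so it assimilates in place to [n]. /tojosewimlodaug/ → tojosewinlodaug.
Rule 2 (final devoicing): /g/ is a voiced stop in word-final position, so it devoices to [k]. /tojosewinlodaug/ → tojosewinlodauk.

tojosewinlodauk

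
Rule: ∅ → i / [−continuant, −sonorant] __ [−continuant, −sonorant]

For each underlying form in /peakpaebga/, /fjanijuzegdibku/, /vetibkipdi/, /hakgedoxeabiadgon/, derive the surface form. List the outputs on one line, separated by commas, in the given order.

/peakpaebga/: /k/ and /p/ form a stop–stop cluster, so [i] is inserted between them. /b/ and /g/ form a stop–stop cluster, so [i] is inserted between them. → [peakipaebiga].
/fjanijuzegdibku/: /g/ and /d/ form a stop–stop cluster, so [i] is inserted between them. /b/ and /k/ form a stop–stop cluster, so [i] is inserted between them. → [fjanijuzegidibiku].
/vetibkipdi/: /b/ and /k/ form a stop–stop cluster, so [i] is inserted between them. /p/ and /d/ form a stop–stop cluster, so [i] is inserted between them. → [vetibikipidi].
/hakgedoxeabiadgon/: /k/ and /g/ form a stop–stop cluster, so [i] is inserted between them. /d/ and /g/ form a stop–stop cluster, so [i] is inserted between them. → [hakigedoxeabiadigon].

peakipaebiga, fjanijuzegidibiku, vetibikipidi, hakigedoxeabiadigon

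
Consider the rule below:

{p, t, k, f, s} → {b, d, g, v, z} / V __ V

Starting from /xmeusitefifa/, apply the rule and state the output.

xmeuzideviva

/s/ is a voiceless obstruent between vowels /u/ and /i/, so it voices to [z].
/t/ is a voiceless obstruent between vowels /i/ and /e/, so it voices to [d].
/f/ is a voiceless obstruent between vowels /e/ and /i/, so it voices to [v].
/f/ is a voiceless obstruent between vowels /i/ and /a/, so it voices to [v].
Surface form: [xmeuzideviva].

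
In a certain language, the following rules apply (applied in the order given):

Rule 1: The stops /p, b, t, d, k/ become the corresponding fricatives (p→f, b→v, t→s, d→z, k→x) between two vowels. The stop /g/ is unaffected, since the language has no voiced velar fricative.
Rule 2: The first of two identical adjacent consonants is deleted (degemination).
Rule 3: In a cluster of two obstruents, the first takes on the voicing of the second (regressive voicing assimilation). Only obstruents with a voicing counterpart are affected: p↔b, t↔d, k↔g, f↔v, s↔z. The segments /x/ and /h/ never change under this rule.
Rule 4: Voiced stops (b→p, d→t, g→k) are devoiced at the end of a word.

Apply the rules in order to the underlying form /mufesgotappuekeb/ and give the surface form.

Rule 1 (intervocalic spirantization): /t/ is a stop between vowels /o/ and /a/, so it spirantizes to the fricative [s]. /k/ is a stop between vowels /e/ and /e/, so it spirantizes to the fricative [x]. /mufesgotappuekeb/ → mufesgosappuexeb.
Rule 2 (degemination): /pp/ is a geminate; the first /p/ deletes. /mufesgosappuexeb/ → mufesgosapuexeb.
Rule 3 (regressive voicing assimilation): /s/ precedes the voiced obstruent /g/, so it voices to [z] by assimilation. /mufesgosapuexeb/ → mufezgosapuexeb.
Rule 4 (final devoicing): /b/ is a voiced stop in word-final position, so it devoices to [p]. /mufezgosapuexeb/ → mufezgosapuexep.

mufezgosapuexep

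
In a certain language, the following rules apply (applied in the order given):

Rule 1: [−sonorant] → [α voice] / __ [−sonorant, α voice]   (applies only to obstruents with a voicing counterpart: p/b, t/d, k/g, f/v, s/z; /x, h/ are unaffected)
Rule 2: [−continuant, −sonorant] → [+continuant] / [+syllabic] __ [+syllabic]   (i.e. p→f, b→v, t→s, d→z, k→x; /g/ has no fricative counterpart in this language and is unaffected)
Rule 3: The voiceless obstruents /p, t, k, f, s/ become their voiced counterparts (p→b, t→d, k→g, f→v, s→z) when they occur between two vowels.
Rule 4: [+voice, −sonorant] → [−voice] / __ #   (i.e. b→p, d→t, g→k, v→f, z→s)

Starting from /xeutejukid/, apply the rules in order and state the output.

xeuzejuxit

Rule 1 (regressive voicing assimilation): no segment meets the environment; /xeutejukid/ is unchanged.
Rule 2 (intervocalic spirantization): /t/ is a stop between vowels /u/ and /e/, so it spirantizes to the fricative [s]. /k/ is a stop between vowels /u/ and /i/, so it spirantizes to the fricative [x]. /xeutejukid/ → xeusejuxid.
Rule 3 (intervocalic voicing): /s/ is a voiceless obstruent between vowels /u/ and /e/, so it voices to [z]. /xeusejuxid/ → xeuzejuxid.
Rule 4 (final devoicing): /d/ is a voiced obstruent in word-final position, so it devoices to [t]. /xeuzejuxid/ → xeuzejuxit.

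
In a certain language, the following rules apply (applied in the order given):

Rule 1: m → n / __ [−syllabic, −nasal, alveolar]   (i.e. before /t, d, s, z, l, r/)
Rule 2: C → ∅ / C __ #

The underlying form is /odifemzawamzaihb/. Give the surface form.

odifenzawanzaih

Rule 1 (nasal place assimilation): /m/ precedes the alveolar consonant /z/, so it assimilates in place to [n]. /m/ precedes the alveolar consonant /z/, so it assimilates in place to [n]. /odifemzawamzaihb/ → odifenzawanzaihb.
Rule 2 (final cluster simplification): /b/ is the second consonant of a word-final cluster /hb/, so it deletes. /odifenzawanzaihb/ → odifenzawanzaih.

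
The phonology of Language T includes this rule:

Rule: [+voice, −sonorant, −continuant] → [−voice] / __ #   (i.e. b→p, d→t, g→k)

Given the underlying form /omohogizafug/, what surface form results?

Scanning /omohogizafug/: /g/ at position 6 is not in the conditioning environment; /g/ is a voiced stop in word-final position, so it devoices to [k].
Result: [omohogizafuk].

omohogizafuk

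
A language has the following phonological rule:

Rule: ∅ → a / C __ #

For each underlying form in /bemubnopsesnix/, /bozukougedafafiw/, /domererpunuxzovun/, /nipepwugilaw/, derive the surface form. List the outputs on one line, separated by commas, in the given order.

bemubnopsesnixa, bozukougedafafiwa, domererpunuxzovuna, nipepwugilawa

/bemubnopsesnix/: the form ends in the consonant /x/, so [a] is inserted word-finally. → [bemubnopsesnixa].
/bozukougedafafiw/: the form ends in the consonant /w/, so [a] is inserted word-finally. → [bozukougedafafiwa].
/domererpunuxzovun/: the form ends in the consonant /n/, so [a] is inserted word-finally. → [domererpunuxzovuna].
/nipepwugilaw/: the form ends in the consonant /w/, so [a] is inserted word-finally. → [nipepwugilawa].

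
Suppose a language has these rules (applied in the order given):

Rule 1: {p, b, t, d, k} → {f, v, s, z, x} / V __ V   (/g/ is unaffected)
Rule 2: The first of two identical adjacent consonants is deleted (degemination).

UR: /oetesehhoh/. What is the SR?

Rule 1 (intervocalic spirantization): /t/ is a stop between vowels /e/ and /e/, so it spirantizes to the fricative [s]. /oetesehhoh/ → oesesehhoh.
Rule 2 (degemination): /hh/ is a geminate; the first /h/ deletes. /oesesehhoh/ → oesesehoh.

oesesehoh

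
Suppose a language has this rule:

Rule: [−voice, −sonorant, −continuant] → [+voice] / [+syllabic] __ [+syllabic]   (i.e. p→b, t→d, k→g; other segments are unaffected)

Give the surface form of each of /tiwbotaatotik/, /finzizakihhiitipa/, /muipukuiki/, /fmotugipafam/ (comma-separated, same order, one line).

tiwbodaadodik, finzizagihhiidiba, muibuguigi, fmodugibafam

/tiwbotaatotik/: /t/ is a voiceless stop between vowels /o/ and /a/, so it voices to [d]. /t/ is a voiceless stop between vowels /a/ and /o/, so it voices to [d]. /t/ is a voiceless stop between vowels /o/ and /i/, so it voices to [d]. → [tiwbodaadodik].
/finzizakihhiitipa/: /k/ is a voiceless stop between vowels /a/ and /i/, so it voices to [g]. /t/ is a voiceless stop between vowels /i/ and /i/, so it voices to [d]. /p/ is a voiceless stop between vowels /i/ and /a/, so it voices to [b]. → [finzizagihhiidiba].
/muipukuiki/: /p/ is a voiceless stop between vowels /i/ and /u/, so it voices to [b]. /k/ is a voiceless stop between vowels /u/ and /u/, so it voices to [g]. /k/ is a voiceless stop between vowels /i/ and /i/, so it voices to [g]. → [muibuguigi].
/fmotugipafam/: /t/ is a voiceless stop between vowels /o/ and /u/, so it voices to [d]. /p/ is a voiceless stop between vowels /i/ and /a/, so it voices to [b]. → [fmodugibafam].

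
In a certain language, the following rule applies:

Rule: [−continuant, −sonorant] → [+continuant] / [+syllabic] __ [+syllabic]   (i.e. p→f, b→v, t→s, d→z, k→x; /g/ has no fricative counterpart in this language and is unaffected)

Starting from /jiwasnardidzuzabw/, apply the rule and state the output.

No segment of /jiwasnardidzuzabw/ meets the structural description of the rule, so the form surfaces unchanged.

jiwasnardidzuzabw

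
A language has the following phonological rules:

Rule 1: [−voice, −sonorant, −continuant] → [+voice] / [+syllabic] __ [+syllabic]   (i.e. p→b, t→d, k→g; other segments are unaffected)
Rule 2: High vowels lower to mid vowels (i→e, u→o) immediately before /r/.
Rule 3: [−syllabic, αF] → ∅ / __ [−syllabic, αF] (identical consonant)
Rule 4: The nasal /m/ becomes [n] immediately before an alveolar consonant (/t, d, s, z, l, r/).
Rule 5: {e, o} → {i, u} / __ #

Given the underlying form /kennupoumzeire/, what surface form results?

kenubounzeeri

Rule 1 (intervocalic voicing): /p/ is a voiceless stop between vowels /u/ and /o/, so it voices to [b]. /kennupoumzeire/ → kennuboumzeire.
Rule 2 (pre-rhotic lowering): /i/ is a high vowel immediately before /r/, so it lowers to [e]. /kennuboumzeire/ → kennuboumzeere.
Rule 3 (degemination): /nn/ is a geminate; the first /n/ deletes. /kennuboumzeere/ → kenuboumzeere.
Rule 4 (nasal place assimilation): /m/ precedes the alveolar consonant /z/, so it assimilates in place to [n]. /kenuboumzeere/ → kenubounzeere.
Rule 5 (final vowel raising): /e/ is a mid vowel in word-final position, so it raises to [i]. /kenubounzeere/ → kenubounzeeri.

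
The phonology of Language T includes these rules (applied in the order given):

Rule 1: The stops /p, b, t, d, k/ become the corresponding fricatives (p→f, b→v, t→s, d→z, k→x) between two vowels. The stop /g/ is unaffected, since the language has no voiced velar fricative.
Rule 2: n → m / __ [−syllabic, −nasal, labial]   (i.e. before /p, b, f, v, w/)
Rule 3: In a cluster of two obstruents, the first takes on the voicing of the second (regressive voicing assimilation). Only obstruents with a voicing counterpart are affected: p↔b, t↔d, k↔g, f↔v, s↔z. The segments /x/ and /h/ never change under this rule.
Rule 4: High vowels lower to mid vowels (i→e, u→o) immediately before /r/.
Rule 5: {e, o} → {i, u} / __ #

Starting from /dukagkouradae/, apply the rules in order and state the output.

Rule 1 (intervocalic spirantization): /k/ is a stop between vowels /u/ and /a/, so it spirantizes to the fricative [x]. /d/ is a stop between vowels /a/ and /a/, so it spirantizes to the fricative [z]. /dukagkouradae/ → duxagkourazae.
Rule 2 (nasal place assimilation): no segment meets the environment; /duxagkourazae/ is unchanged.
Rule 3 (regressive voicing assimilation): /g/ precedes the voiceless obstruent /k/, so it devoices to [k] by assimilation. /duxagkourazae/ → duxakkourazae.
Rule 4 (pre-rhotic lowering): /u/ is a high vowel immediately before /r/, so it lowers to [o]. /duxakkourazae/ → duxakkoorazae.
Rule 5 (final vowel raising): /e/ is a mid vowel in word-final position, so it raises to [i]. /duxakkoorazae/ → duxakkoorazai.

duxakkoorazai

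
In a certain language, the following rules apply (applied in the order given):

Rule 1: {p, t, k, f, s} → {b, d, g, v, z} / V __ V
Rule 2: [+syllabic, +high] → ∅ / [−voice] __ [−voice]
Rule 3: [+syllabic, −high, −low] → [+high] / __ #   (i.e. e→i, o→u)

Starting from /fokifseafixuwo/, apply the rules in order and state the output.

fogifseavixuwu

Rule 1 (intervocalic voicing): /k/ is a voiceless obstruent between vowels /o/ and /i/, so it voices to [g]. /f/ is a voiceless obstruent between vowels /a/ and /i/, so it voices to [v]. /fokifseafixuwo/ → fogifseavixuwo.
Rule 2 (high vowel syncope): no segment meets the environment; /fogifseavixuwo/ is unchanged.
Rule 3 (final vowel raising): /o/ is a mid vowel in word-final position, so it raises to [u]. /fogifseavixuwo/ → fogifseavixuwu.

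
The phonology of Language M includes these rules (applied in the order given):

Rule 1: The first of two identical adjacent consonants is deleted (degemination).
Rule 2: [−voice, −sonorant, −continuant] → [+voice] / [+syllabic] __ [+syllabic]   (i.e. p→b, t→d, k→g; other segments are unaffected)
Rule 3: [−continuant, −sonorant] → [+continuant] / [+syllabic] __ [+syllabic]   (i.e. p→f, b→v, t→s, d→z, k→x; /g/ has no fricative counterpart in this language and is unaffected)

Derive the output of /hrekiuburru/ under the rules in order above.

hregiuvuru

Rule 1 (degemination): /rr/ is a geminate; the first /r/ deletes. /hrekiuburru/ → hrekiuburu.
Rule 2 (intervocalic voicing): /k/ is a voiceless stop between vowels /e/ and /i/, so it voices to [g]. /hrekiuburu/ → hregiuburu.
Rule 3 (intervocalic spirantization): /b/ is a stop between vowels /u/ and /u/, so it spirantizes to the fricative [v]. /hregiuburu/ → hregiuvuru.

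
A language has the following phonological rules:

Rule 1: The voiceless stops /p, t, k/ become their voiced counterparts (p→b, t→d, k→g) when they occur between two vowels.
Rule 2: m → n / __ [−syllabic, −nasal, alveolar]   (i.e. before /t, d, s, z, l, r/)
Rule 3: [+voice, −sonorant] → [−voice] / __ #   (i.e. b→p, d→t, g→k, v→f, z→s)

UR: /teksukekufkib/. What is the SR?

teksugegufkip

Rule 1 (intervocalic voicing): /k/ is a voiceless stop between vowels /u/ and /e/, so it voices to [g]. /k/ is a voiceless stop between vowels /e/ and /u/, so it voices to [g]. /teksukekufkib/ → teksugegufkib.
Rule 2 (nasal place assimilation): no segment meets the environment; /teksugegufkib/ is unchanged.
Rule 3 (final devoicing): /b/ is a voiced obstruent in word-final position, so it devoices to [p]. /teksugegufkib/ → teksugegufkip.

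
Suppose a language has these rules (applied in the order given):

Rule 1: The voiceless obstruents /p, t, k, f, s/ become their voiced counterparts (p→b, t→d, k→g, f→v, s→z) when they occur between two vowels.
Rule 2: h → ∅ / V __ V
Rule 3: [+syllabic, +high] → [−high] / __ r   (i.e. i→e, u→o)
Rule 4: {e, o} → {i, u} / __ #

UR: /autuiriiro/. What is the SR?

Rule 1 (intervocalic voicing): /t/ is a voiceless obstruent between vowels /u/ and /u/, so it voices to [d]. /autuiriiro/ → auduiriiro.
Rule 2 (intervocalic h-deletion): no segment meets the environment; /auduiriiro/ is unchanged.
Rule 3 (pre-rhotic lowering): /i/ is a high vowel immediately before /r/, so it lowers to [e]. /i/ is a high vowel immediately before /r/, so it lowers to [e]. /auduiriiro/ → audueriero.
Rule 4 (final vowel raising): /o/ is a mid vowel in word-final position, so it raises to [u]. /audueriero/ → auduerieru.

auduerieru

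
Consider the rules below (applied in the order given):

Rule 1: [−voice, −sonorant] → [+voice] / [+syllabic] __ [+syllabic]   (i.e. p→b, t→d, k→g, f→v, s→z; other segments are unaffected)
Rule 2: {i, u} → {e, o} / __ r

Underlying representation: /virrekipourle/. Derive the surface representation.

verregiboorle

Rule 1 (intervocalic voicing): /k/ is a voiceless obstruent between vowels /e/ and /i/, so it voices to [g]. /p/ is a voiceless obstruent between vowels /i/ and /o/, so it voices to [b]. /virrekipourle/ → virregibourle.
Rule 2 (pre-rhotic lowering): /i/ is a high vowel immediately before /r/, so it lowers to [e]. /u/ is a high vowel immediately before /r/, so it lowers to [o]. /virregibourle/ → verregiboorle.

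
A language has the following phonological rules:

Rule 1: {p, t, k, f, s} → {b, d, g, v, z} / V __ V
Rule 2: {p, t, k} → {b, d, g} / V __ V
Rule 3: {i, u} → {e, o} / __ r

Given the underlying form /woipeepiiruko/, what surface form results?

Rule 1 (intervocalic voicing): /p/ is a voiceless obstruent between vowels /i/ and /e/, so it voices to [b]. /p/ is a voiceless obstruent between vowels /e/ and /i/, so it voices to [b]. /k/ is a voiceless obstruent between vowels /u/ and /o/, so it voices to [g]. /woipeepiiruko/ → woibeebiirugo.
Rule 2 (intervocalic voicing): no segment meets the environment; /woibeebiirugo/ is unchanged.
Rule 3 (pre-rhotic lowering): /i/ is a high vowel immediately before /r/, so it lowers to [e]. /woibeebiirugo/ → woibeebierugo.

woibeebierugo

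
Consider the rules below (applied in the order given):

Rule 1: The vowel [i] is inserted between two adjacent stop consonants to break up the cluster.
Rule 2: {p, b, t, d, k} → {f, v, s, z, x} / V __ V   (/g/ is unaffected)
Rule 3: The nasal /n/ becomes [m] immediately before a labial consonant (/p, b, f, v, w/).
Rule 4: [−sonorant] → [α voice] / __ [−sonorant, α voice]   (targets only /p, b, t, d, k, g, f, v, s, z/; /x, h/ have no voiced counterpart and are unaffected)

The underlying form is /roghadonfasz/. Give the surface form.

rokhazomfazz

Rule 1 (stop-cluster i-epenthesis): no segment meets the environment; /roghadonfasz/ is unchanged.
Rule 2 (intervocalic spirantization): /d/ is a stop between vowels /a/ and /o/, so it spirantizes to the fricative [z]. /roghadonfasz/ → roghazonfasz.
Rule 3 (nasal place assimilation): /n/ precedes the labial consonant /f/, so it assimilates in place to [m]. /roghazonfasz/ → roghazomfasz.
Rule 4 (regressive voicing assimilation): /g/ precedes the voiceless obstruent /h/, so it devoices to [k] by assimilation. /s/ precedes the voiced obstruent /z/, so it voices to [z] by assimilation. /roghazomfasz/ → rokhazomfazz.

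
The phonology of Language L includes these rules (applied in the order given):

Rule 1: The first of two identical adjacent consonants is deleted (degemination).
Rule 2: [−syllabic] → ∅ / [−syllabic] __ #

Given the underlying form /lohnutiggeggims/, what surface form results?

Rule 1 (degemination): /gg/ is a geminate; the first /g/ deletes. /gg/ is a geminate; the first /g/ deletes. /lohnutiggeggims/ → lohnutigegims.
Rule 2 (final cluster simplification): /s/ is the second consonant of a word-final cluster /ms/, so it deletes. /lohnutigegims/ → lohnutigegim.

lohnutigegim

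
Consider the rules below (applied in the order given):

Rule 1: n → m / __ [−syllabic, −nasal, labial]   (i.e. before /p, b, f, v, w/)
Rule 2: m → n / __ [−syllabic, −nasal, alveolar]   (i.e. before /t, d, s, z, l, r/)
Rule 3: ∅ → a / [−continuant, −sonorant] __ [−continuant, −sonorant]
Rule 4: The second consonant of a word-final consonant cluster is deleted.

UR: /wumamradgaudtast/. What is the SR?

Rule 1 (nasal place assimilation): no segment meets the environment; /wumamradgaudtast/ is unchanged.
Rule 2 (nasal place assimilation): /m/ precedes the alveolar consonant /r/, so it assimilates in place to [n]. /wumamradgaudtast/ → wumanradgaudtast.
Rule 3 (stop-cluster a-epenthesis): /d/ and /g/ form a stop–stop cluster, so [a] is inserted between them. /d/ and /t/ form a stop–stop cluster, so [a] is inserted between them. /wumanradgaudtast/ → wumanradagaudatast.
Rule 4 (final cluster simplification): /t/ is the second consonant of a word-final cluster /st/, so it deletes. /wumanradagaudatast/ → wumanradagaudatas.

wumanradagaudatas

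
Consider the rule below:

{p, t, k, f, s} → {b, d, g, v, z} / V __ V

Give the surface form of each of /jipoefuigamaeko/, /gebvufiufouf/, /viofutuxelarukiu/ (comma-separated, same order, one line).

jiboevuigamaego, gebvuviuvouf, viovuduxelarugiu

/jipoefuigamaeko/: /p/ is a voiceless obstruent between vowels /i/ and /o/, so it voices to [b]. /f/ is a voiceless obstruent between vowels /e/ and /u/, so it voices to [v]. /k/ is a voiceless obstruent between vowels /e/ and /o/, so it voices to [g]. → [jiboevuigamaego].
/gebvufiufouf/: /f/ is a voiceless obstruent between vowels /u/ and /i/, so it voices to [v]. /f/ is a voiceless obstruent between vowels /u/ and /o/, so it voices to [v]. → [gebvuviuvouf].
/viofutuxelarukiu/: /f/ is a voiceless obstruent between vowels /o/ and /u/, so it voices to [v]. /t/ is a voiceless obstruent between vowels /u/ and /u/, so it voices to [d]. /k/ is a voiceless obstruent between vowels /u/ and /i/, so it voices to [g]. → [viovuduxelarugiu].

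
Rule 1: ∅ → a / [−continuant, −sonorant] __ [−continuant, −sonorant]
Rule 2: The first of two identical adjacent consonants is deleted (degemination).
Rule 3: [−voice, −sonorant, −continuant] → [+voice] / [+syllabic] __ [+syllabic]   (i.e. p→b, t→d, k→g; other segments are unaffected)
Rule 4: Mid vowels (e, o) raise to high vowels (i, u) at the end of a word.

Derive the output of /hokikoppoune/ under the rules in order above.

Rule 1 (stop-cluster a-epenthesis): /p/ and /p/ form a stop–stop cluster, so [a] is inserted between them. /hokikoppoune/ → hokikopapoune.
Rule 2 (degemination): no segment meets the environment; /hokikopapoune/ is unchanged.
Rule 3 (intervocalic voicing): /k/ is a voiceless stop between vowels /o/ and /i/, so it voices to [g]. /k/ is a voiceless stop between vowels /i/ and /o/, so it voices to [g]. /p/ is a voiceless stop between vowels /o/ and /a/, so it voices to [b]. /p/ is a voiceless stop between vowels /a/ and /o/, so it voices to [b]. /hokikopapoune/ → hogigobaboune.
Rule 4 (final vowel raising): /e/ is a mid vowel in word-final position, so it raises to [i]. /hogigobaboune/ → hogigobabouni.

hogigobabouni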